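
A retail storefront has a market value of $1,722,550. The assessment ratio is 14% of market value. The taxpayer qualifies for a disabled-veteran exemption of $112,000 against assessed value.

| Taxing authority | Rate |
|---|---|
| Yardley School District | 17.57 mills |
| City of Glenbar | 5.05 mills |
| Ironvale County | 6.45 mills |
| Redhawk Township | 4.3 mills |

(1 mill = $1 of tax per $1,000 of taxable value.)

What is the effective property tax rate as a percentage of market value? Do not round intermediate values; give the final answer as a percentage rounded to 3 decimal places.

0.250%

Assessed value = $1,722,550 × 0.14 = $241,157
Taxable value = $241,157 − $112,000 = $129,157
Yardley School District: $129,157 × 0.01757 = $2,269.28849
City of Glenbar: $129,157 × 0.00505 = $652.24285
Ironvale County: $129,157 × 0.00645 = $833.06265
Redhawk Township: $129,157 × 0.0043 = $555.3751
Total tax = $4,309.96909
Effective rate = $4,309.96909 ÷ $1,722,550 = 0.250% of market value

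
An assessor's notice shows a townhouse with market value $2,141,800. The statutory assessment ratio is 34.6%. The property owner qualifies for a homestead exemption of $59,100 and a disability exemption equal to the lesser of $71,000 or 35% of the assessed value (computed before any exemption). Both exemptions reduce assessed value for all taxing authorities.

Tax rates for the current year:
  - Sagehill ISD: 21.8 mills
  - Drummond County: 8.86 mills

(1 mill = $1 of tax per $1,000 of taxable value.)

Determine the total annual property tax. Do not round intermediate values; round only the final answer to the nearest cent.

Assessed value = $2,141,800 × 0.346 = $741,062.8
Disability exemption = min($71,000, 35% × $741,062.8) = min($71,000, $259,371.98) = $71,000 (dollar cap binds)
Taxable value = $741,062.8 − $59,100 − $71,000 = $610,962.8
Sagehill ISD: $610,962.8 × 0.0218 = $13,318.98904
Drummond County: $610,962.8 × 0.00886 = $5,413.130408
Total = $18,732.119448

$18,732.12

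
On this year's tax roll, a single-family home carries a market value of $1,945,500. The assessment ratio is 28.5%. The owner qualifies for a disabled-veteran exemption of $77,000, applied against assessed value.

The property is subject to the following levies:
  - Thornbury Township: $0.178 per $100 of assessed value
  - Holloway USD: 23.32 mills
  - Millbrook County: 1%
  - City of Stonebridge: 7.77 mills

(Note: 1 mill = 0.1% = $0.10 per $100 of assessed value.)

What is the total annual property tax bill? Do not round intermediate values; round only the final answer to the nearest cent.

$20,469.03

Assessed value = $1,945,500 × 0.285 = $554,467.5
Taxable value = $554,467.5 − $77,000 = $477,467.5
Thornbury Township: $477,467.5 × 0.00178 = $849.89215
Holloway USD: $477,467.5 × 0.02332 = $11,134.5421
Millbrook County: $477,467.5 × 0.01 = $4,774.675
City of Stonebridge: $477,467.5 × 0.00777 = $3,709.922475
Total = $20,469.031725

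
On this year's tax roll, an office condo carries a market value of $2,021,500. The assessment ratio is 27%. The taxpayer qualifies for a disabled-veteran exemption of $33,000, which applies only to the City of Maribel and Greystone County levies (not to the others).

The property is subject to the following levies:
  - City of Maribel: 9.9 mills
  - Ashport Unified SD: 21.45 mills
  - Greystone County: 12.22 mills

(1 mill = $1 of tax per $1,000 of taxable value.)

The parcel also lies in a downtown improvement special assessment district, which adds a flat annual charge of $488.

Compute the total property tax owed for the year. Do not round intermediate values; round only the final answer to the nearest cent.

Assessed value = $2,021,500 × 0.27 = $545,805
City of Maribel: ($545,805 − $33,000) × 0.0099 = $512,805 × 0.0099 = $5,076.7695
Ashport Unified SD: $545,805 × 0.02145 = $11,707.51725
Greystone County: ($545,805 − $33,000) × 0.01222 = $512,805 × 0.01222 = $6,266.4771
Levies subtotal = $23,050.76385
Total = $23,050.76385 + $488 = $23,538.76385

$23,538.76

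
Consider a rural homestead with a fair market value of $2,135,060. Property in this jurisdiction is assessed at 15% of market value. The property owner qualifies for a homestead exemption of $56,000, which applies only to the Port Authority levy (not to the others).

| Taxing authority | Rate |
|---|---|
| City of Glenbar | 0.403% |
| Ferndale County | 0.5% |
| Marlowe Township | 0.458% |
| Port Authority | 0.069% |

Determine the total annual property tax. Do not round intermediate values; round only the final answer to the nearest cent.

Assessed value = $2,135,060 × 0.15 = $320,259
City of Glenbar: $320,259 × 0.00403 = $1,290.64377
Ferndale County: $320,259 × 0.005 = $1,601.295
Marlowe Township: $320,259 × 0.00458 = $1,466.78622
Port Authority: ($320,259 − $56,000) × 0.00069 = $264,259 × 0.00069 = $182.33871
Total = $4,541.0637

$4,541.06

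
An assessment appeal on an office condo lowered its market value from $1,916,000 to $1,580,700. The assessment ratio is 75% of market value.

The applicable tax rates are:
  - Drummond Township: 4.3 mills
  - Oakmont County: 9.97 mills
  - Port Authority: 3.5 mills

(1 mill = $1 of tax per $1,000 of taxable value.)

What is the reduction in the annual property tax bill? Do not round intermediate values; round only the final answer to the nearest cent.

$4,468.71

Old assessed value = $1,916,000 × 0.75 = $1,437,000
New assessed value = $1,580,700 × 0.75 = $1,185,525
Combined rate = 0.0043 + 0.00997 + 0.0035 = 0.01777
Old tax = $1,437,000 × 0.01777 = $25,535.49
New tax = $1,185,525 × 0.01777 = $21,066.77925
Reduction = $25,535.49 − $21,066.77925 = $4,468.71075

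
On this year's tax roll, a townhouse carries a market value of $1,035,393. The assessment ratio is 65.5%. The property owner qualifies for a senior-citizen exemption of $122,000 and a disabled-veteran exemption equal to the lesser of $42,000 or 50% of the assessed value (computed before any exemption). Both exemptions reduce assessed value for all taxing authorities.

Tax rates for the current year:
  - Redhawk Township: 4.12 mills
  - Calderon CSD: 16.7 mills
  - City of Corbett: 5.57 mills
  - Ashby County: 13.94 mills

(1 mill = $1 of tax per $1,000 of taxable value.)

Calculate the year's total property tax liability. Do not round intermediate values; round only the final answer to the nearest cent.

Assessed value = $1,035,393 × 0.655 = $678,182.415
Disabled-veteran exemption = min($42,000, 50% × $678,182.415) = min($42,000, $339,091.2075) = $42,000 (dollar cap binds)
Taxable value = $678,182.415 − $122,000 − $42,000 = $514,182.415
Redhawk Township: $514,182.415 × 0.00412 = $2,118.4315498
Calderon CSD: $514,182.415 × 0.0167 = $8,586.8463305
City of Corbett: $514,182.415 × 0.00557 = $2,863.99605155
Ashby County: $514,182.415 × 0.01394 = $7,167.7028651
Total = $20,736.97679695

$20,736.98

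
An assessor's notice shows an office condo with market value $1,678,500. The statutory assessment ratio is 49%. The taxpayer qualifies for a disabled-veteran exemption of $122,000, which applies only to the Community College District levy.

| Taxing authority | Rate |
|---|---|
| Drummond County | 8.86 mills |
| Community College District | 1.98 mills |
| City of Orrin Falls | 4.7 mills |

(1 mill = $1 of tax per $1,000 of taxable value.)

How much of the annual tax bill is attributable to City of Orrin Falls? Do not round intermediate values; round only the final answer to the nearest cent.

$3,865.59

Assessed value = $1,678,500 × 0.49 = $822,465
City of Orrin Falls taxable value = $822,465 (exemption does not apply)
City of Orrin Falls levy = $822,465 × 0.0047 = $3,865.5855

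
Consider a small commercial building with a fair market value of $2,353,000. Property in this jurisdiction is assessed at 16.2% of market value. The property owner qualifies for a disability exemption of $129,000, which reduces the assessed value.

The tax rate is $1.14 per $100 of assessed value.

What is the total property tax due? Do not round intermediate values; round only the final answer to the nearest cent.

$2,874.92

Assessed value = $2,353,000 × 0.162 = $381,186
Taxable value = $381,186 − $129,000 = $252,186
Tax = $252,186 × 0.0114 = $2,874.9204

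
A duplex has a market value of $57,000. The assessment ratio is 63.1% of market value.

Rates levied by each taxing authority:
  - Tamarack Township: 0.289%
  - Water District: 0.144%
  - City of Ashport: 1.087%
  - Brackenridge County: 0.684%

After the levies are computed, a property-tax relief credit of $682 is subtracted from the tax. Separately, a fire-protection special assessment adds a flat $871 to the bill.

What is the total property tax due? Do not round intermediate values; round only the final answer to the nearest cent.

$981.71

Assessed value = $57,000 × 0.631 = $35,967
Tamarack Township: $35,967 × 0.00289 = $103.94463
Water District: $35,967 × 0.00144 = $51.79248
City of Ashport: $35,967 × 0.01087 = $390.96129
Brackenridge County: $35,967 × 0.00684 = $246.01428
Levies subtotal = $792.71268
After credit = $792.71268 − $682 = $110.71268
Total = $110.71268 + $871 = $981.71268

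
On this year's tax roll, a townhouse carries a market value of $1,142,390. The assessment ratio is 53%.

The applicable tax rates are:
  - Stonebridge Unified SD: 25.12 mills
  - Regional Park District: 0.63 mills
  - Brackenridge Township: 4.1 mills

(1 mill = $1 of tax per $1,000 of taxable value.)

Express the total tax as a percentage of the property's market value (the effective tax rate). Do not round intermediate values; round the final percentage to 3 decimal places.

1.582%

Assessed value = $1,142,390 × 0.53 = $605,466.7
Stonebridge Unified SD: $605,466.7 × 0.02512 = $15,209.323504
Regional Park District: $605,466.7 × 0.00063 = $381.444021
Brackenridge Township: $605,466.7 × 0.0041 = $2,482.41347
Total tax = $18,073.180995
Effective rate = $18,073.180995 ÷ $1,142,390 = 1.582% of market value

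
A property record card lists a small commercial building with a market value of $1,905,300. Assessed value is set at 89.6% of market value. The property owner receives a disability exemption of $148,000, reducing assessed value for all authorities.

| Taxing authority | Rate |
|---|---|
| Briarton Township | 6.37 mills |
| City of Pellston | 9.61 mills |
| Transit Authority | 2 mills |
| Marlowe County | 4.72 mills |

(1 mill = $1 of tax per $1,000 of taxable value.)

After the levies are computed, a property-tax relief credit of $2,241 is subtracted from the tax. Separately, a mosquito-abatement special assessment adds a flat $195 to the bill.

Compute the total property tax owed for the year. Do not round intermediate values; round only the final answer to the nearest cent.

$33,346.68

Assessed value = $1,905,300 × 0.896 = $1,707,148.8
Taxable value = $1,707,148.8 − $148,000 = $1,559,148.8
Briarton Township: $1,559,148.8 × 0.00637 = $9,931.777856
City of Pellston: $1,559,148.8 × 0.00961 = $14,983.419968
Transit Authority: $1,559,148.8 × 0.002 = $3,118.2976
Marlowe County: $1,559,148.8 × 0.00472 = $7,359.182336
Levies subtotal = $35,392.67776
After credit = $35,392.67776 − $2,241 = $33,151.67776
Total = $33,151.67776 + $195 = $33,346.67776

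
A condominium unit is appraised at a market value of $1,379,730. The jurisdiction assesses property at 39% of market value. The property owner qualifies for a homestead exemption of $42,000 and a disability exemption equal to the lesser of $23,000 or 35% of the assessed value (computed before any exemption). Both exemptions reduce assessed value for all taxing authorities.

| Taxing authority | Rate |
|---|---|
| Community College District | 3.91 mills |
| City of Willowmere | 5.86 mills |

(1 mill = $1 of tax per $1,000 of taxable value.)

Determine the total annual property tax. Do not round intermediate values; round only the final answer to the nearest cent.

Assessed value = $1,379,730 × 0.39 = $538,094.7
Disability exemption = min($23,000, 35% × $538,094.7) = min($23,000, $188,333.145) = $23,000 (dollar cap binds)
Taxable value = $538,094.7 − $42,000 − $23,000 = $473,094.7
Community College District: $473,094.7 × 0.00391 = $1,849.800277
City of Willowmere: $473,094.7 × 0.00586 = $2,772.334942
Total = $4,622.135219

$4,622.14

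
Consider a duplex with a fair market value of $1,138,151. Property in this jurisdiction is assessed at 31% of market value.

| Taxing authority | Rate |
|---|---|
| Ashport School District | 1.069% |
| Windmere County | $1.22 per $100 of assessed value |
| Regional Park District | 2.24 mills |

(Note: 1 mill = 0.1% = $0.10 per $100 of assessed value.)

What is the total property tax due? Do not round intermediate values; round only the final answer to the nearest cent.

Assessed value = $1,138,151 × 0.31 = $352,826.81
Ashport School District: $352,826.81 × 0.01069 = $3,771.7185989
Windmere County: $352,826.81 × 0.0122 = $4,304.487082
Regional Park District: $352,826.81 × 0.00224 = $790.3320544
Total = $8,866.5377353

$8,866.54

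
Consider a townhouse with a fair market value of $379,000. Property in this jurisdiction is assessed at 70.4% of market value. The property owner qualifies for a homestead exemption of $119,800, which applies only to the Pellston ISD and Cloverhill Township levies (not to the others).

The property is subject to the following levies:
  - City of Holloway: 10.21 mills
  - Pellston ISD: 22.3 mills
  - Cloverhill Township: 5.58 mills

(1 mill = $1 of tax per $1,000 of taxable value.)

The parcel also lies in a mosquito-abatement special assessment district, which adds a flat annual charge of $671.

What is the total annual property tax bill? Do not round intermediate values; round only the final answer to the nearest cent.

$7,494.00

Assessed value = $379,000 × 0.704 = $266,816
City of Holloway: $266,816 × 0.01021 = $2,724.19136
Pellston ISD: ($266,816 − $119,800) × 0.0223 = $147,016 × 0.0223 = $3,278.4568
Cloverhill Township: ($266,816 − $119,800) × 0.00558 = $147,016 × 0.00558 = $820.34928
Levies subtotal = $6,822.99744
Total = $6,822.99744 + $671 = $7,493.99744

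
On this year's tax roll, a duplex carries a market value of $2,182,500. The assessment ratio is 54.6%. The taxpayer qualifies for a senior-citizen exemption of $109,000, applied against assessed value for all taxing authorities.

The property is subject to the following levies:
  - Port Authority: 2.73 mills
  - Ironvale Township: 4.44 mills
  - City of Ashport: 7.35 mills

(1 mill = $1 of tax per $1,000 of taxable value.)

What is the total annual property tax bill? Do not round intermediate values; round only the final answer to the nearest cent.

$15,720.01

Assessed value = $2,182,500 × 0.546 = $1,191,645
Taxable value = $1,191,645 − $109,000 = $1,082,645
Port Authority: $1,082,645 × 0.00273 = $2,955.62085
Ironvale Township: $1,082,645 × 0.00444 = $4,806.9438
City of Ashport: $1,082,645 × 0.00735 = $7,957.44075
Total = $2,955.62085 + $4,806.9438 + $7,957.44075 = $15,720.0054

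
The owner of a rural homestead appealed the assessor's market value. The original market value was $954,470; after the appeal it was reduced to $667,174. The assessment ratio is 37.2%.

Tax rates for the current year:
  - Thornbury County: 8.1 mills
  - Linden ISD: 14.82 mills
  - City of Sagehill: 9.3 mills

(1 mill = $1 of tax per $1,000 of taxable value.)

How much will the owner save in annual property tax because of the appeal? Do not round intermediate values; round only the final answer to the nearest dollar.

$3,443

Old assessed value = $954,470 × 0.372 = $355,062.84
New assessed value = $667,174 × 0.372 = $248,188.728
Combined rate = 0.0081 + 0.01482 + 0.0093 = 0.03222
Old tax = $355,062.84 × 0.03222 = $11,440.1247048
New tax = $248,188.728 × 0.03222 = $7,996.64081616
Reduction = $11,440.1247048 − $7,996.64081616 = $3,443.48388864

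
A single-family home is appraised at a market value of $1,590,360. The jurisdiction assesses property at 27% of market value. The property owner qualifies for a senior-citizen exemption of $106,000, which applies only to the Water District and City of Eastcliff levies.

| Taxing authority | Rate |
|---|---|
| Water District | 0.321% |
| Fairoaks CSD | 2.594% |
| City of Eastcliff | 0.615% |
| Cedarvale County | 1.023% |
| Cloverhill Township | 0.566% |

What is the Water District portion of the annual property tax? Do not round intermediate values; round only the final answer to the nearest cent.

$1,038.11

Assessed value = $1,590,360 × 0.27 = $429,397.2
Water District taxable value = $429,397.2 − $106,000 = $323,397.2
Water District levy = $323,397.2 × 0.00321 = $1,038.105012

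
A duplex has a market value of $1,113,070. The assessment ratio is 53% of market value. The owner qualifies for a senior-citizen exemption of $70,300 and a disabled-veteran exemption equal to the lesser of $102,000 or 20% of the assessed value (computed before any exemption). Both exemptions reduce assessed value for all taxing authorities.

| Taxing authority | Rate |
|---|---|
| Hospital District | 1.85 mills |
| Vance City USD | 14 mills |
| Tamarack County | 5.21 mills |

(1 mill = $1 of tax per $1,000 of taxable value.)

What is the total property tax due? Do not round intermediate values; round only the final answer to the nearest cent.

Assessed value = $1,113,070 × 0.53 = $589,927.1
Disabled-veteran exemption = min($102,000, 20% × $589,927.1) = min($102,000, $117,985.42) = $102,000 (dollar cap binds)
Taxable value = $589,927.1 − $70,300 − $102,000 = $417,627.1
Hospital District: $417,627.1 × 0.00185 = $772.610135
Vance City USD: $417,627.1 × 0.014 = $5,846.7794
Tamarack County: $417,627.1 × 0.00521 = $2,175.837191
Total = $8,795.226726

$8,795.23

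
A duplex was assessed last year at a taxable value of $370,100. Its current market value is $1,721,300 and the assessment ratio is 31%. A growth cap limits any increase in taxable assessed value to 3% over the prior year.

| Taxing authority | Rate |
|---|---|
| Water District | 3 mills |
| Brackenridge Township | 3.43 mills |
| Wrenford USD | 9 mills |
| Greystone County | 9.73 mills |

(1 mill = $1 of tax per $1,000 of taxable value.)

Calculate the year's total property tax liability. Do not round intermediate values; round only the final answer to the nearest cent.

Uncapped assessed value = $1,721,300 × 0.31 = $533,603
Cap limit = $370,100 × 1.03 = $381,203
Taxable assessed value = min($533,603, $381,203) = $381,203 (cap binds)
Water District: $381,203 × 0.003 = $1,143.609
Brackenridge Township: $381,203 × 0.00343 = $1,307.52629
Wrenford USD: $381,203 × 0.009 = $3,430.827
Greystone County: $381,203 × 0.00973 = $3,709.10519
Total = $9,591.06748

$9,591.07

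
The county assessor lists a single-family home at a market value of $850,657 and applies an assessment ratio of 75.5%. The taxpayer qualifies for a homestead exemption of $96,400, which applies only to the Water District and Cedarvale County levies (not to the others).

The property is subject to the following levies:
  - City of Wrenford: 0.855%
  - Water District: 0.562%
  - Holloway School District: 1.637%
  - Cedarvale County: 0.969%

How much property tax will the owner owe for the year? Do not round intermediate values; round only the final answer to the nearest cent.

$24,361.67

Assessed value = $850,657 × 0.755 = $642,246.035
City of Wrenford: $642,246.035 × 0.00855 = $5,491.20359925
Water District: ($642,246.035 − $96,400) × 0.00562 = $545,846.035 × 0.00562 = $3,067.6547167
Holloway School District: $642,246.035 × 0.01637 = $10,513.56759295
Cedarvale County: ($642,246.035 − $96,400) × 0.00969 = $545,846.035 × 0.00969 = $5,289.24807915
Total = $24,361.67398805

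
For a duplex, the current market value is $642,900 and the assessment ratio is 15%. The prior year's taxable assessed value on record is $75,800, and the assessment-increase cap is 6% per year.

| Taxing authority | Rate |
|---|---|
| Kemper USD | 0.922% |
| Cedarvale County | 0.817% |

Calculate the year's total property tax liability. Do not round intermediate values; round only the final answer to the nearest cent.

$1,397.25

Uncapped assessed value = $642,900 × 0.15 = $96,435
Cap limit = $75,800 × 1.06 = $80,348
Taxable assessed value = min($96,435, $80,348) = $80,348 (cap binds)
Kemper USD: $80,348 × 0.00922 = $740.80856
Cedarvale County: $80,348 × 0.00817 = $656.44316
Total = $1,397.25172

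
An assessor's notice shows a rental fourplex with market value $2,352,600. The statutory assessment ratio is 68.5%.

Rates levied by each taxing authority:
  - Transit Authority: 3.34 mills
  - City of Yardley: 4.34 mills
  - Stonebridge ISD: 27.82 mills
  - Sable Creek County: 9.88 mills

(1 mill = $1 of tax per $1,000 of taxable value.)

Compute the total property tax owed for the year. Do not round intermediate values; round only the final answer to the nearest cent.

Assessed value = $2,352,600 × 0.685 = $1,611,531
Transit Authority: $1,611,531 × 0.00334 = $5,382.51354
City of Yardley: $1,611,531 × 0.00434 = $6,994.04454
Stonebridge ISD: $1,611,531 × 0.02782 = $44,832.79242
Sable Creek County: $1,611,531 × 0.00988 = $15,921.92628
Total = $5,382.51354 + $6,994.04454 + $44,832.79242 + $15,921.92628 = $73,131.27678

$73,131.28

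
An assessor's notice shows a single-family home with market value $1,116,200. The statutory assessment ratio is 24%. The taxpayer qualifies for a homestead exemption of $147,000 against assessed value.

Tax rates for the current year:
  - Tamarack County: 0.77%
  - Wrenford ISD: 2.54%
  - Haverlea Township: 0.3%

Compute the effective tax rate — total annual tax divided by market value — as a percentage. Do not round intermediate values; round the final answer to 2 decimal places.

Assessed value = $1,116,200 × 0.24 = $267,888
Taxable value = $267,888 − $147,000 = $120,888
Tamarack County: $120,888 × 0.0077 = $930.8376
Wrenford ISD: $120,888 × 0.0254 = $3,070.5552
Haverlea Township: $120,888 × 0.003 = $362.664
Total tax = $4,364.0568
Effective rate = $4,364.0568 ÷ $1,116,200 = 0.39% of market value

0.39%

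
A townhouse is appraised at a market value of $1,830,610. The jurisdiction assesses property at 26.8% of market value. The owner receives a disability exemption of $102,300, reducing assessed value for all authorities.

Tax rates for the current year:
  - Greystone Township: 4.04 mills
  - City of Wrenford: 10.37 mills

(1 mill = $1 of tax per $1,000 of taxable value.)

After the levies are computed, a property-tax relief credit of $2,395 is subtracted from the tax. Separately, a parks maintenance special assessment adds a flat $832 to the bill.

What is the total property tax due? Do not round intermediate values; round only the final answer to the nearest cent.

$4,032.45

Assessed value = $1,830,610 × 0.268 = $490,603.48
Taxable value = $490,603.48 − $102,300 = $388,303.48
Greystone Township: $388,303.48 × 0.00404 = $1,568.7460592
City of Wrenford: $388,303.48 × 0.01037 = $4,026.7070876
Levies subtotal = $5,595.4531468
After credit = $5,595.4531468 − $2,395 = $3,200.4531468
Total = $3,200.4531468 + $832 = $4,032.4531468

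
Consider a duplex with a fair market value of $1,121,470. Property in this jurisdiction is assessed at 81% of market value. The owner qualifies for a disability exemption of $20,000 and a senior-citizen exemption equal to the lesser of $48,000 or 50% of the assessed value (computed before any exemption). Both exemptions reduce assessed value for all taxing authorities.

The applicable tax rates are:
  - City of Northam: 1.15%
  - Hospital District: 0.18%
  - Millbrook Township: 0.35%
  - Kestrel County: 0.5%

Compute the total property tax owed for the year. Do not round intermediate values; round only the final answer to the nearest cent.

$18,320.52

Assessed value = $1,121,470 × 0.81 = $908,390.7
Senior-citizen exemption = min($48,000, 50% × $908,390.7) = min($48,000, $454,195.35) = $48,000 (dollar cap binds)
Taxable value = $908,390.7 − $20,000 − $48,000 = $840,390.7
City of Northam: $840,390.7 × 0.0115 = $9,664.49305
Hospital District: $840,390.7 × 0.0018 = $1,512.70326
Millbrook Township: $840,390.7 × 0.0035 = $2,941.36745
Kestrel County: $840,390.7 × 0.005 = $4,201.9535
Total = $18,320.51726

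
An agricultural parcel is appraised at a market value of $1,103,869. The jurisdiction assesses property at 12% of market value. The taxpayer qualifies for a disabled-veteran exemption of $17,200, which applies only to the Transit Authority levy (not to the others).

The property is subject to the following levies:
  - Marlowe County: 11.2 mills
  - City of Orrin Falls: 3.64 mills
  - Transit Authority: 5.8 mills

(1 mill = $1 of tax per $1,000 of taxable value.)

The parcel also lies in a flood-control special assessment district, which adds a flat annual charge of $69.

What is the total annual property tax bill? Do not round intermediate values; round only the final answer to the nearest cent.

$2,703.30

Assessed value = $1,103,869 × 0.12 = $132,464.28
Marlowe County: $132,464.28 × 0.0112 = $1,483.599936
City of Orrin Falls: $132,464.28 × 0.00364 = $482.1699792
Transit Authority: ($132,464.28 − $17,200) × 0.0058 = $115,264.28 × 0.0058 = $668.532824
Levies subtotal = $2,634.3027392
Total = $2,634.3027392 + $69 = $2,703.3027392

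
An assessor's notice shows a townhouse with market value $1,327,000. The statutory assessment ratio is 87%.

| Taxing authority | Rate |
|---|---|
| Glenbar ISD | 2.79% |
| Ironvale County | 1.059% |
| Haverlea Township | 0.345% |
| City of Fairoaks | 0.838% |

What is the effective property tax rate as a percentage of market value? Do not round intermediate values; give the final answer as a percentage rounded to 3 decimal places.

Assessed value = $1,327,000 × 0.87 = $1,154,490
Glenbar ISD: $1,154,490 × 0.0279 = $32,210.271
Ironvale County: $1,154,490 × 0.01059 = $12,226.0491
Haverlea Township: $1,154,490 × 0.00345 = $3,982.9905
City of Fairoaks: $1,154,490 × 0.00838 = $9,674.6262
Total tax = $58,093.9368
Effective rate = $58,093.9368 ÷ $1,327,000 = 4.378% of market value

4.378%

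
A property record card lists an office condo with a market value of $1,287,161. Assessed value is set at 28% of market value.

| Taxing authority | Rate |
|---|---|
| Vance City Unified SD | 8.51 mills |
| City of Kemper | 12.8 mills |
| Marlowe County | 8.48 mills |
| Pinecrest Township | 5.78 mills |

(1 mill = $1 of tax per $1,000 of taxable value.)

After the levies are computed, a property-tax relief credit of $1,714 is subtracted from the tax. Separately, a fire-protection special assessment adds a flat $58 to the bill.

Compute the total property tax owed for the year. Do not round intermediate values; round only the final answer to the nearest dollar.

Assessed value = $1,287,161 × 0.28 = $360,405.08
Vance City Unified SD: $360,405.08 × 0.00851 = $3,067.0472308
City of Kemper: $360,405.08 × 0.0128 = $4,613.185024
Marlowe County: $360,405.08 × 0.00848 = $3,056.2350784
Pinecrest Township: $360,405.08 × 0.00578 = $2,083.1413624
Levies subtotal = $12,819.6086956
After credit = $12,819.6086956 − $1,714 = $11,105.6086956
Total = $11,105.6086956 + $58 = $11,163.6086956

$11,164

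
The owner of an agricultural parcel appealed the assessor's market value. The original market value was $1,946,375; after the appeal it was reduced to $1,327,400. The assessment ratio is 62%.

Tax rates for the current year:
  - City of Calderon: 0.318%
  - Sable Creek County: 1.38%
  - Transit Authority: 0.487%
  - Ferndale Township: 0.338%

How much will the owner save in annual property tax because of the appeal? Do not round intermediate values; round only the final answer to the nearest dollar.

$9,682

Old assessed value = $1,946,375 × 0.62 = $1,206,752.5
New assessed value = $1,327,400 × 0.62 = $822,988
Combined rate = 0.00318 + 0.0138 + 0.00487 + 0.00338 = 0.02523
Old tax = $1,206,752.5 × 0.02523 = $30,446.365575
New tax = $822,988 × 0.02523 = $20,763.98724
Reduction = $30,446.365575 − $20,763.98724 = $9,682.378335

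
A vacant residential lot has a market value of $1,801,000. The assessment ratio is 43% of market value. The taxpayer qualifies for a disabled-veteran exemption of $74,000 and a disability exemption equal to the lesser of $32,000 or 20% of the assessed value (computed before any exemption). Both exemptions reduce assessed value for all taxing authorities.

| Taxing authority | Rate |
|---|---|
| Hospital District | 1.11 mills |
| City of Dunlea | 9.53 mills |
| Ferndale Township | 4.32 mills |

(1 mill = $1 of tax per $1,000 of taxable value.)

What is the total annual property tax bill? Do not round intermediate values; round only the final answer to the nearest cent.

$9,999.71

Assessed value = $1,801,000 × 0.43 = $774,430
Disability exemption = min($32,000, 20% × $774,430) = min($32,000, $154,886) = $32,000 (dollar cap binds)
Taxable value = $774,430 − $74,000 − $32,000 = $668,430
Hospital District: $668,430 × 0.00111 = $741.9573
City of Dunlea: $668,430 × 0.00953 = $6,370.1379
Ferndale Township: $668,430 × 0.00432 = $2,887.6176
Total = $9,999.7128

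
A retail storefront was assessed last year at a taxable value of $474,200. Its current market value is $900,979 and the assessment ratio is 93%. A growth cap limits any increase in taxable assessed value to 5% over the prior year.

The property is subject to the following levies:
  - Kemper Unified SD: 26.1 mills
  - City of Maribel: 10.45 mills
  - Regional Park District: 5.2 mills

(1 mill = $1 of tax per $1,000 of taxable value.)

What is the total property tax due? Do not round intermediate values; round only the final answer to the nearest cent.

Uncapped assessed value = $900,979 × 0.93 = $837,910.47
Cap limit = $474,200 × 1.05 = $497,910
Taxable assessed value = min($837,910.47, $497,910) = $497,910 (cap binds)
Kemper Unified SD: $497,910 × 0.0261 = $12,995.451
City of Maribel: $497,910 × 0.01045 = $5,203.1595
Regional Park District: $497,910 × 0.0052 = $2,589.132
Total = $20,787.7425

$20,787.74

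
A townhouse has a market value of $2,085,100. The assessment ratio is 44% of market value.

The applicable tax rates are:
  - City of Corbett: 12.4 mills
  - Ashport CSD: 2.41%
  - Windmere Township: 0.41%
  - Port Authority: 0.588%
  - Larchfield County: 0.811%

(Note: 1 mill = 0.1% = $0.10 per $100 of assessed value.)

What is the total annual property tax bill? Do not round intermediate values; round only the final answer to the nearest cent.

Assessed value = $2,085,100 × 0.44 = $917,444
City of Corbett: $917,444 × 0.0124 = $11,376.3056
Ashport CSD: $917,444 × 0.0241 = $22,110.4004
Windmere Township: $917,444 × 0.0041 = $3,761.5204
Port Authority: $917,444 × 0.00588 = $5,394.57072
Larchfield County: $917,444 × 0.00811 = $7,440.47084
Total = $50,083.26796

$50,083.27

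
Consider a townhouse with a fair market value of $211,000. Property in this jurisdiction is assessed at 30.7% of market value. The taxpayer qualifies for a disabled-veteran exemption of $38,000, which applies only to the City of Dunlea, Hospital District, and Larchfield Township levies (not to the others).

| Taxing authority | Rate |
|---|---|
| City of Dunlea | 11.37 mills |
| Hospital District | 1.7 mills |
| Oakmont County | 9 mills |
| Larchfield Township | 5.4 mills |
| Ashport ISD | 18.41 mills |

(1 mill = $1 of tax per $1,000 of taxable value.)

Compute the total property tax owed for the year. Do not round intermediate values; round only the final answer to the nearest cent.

Assessed value = $211,000 × 0.307 = $64,777
City of Dunlea: ($64,777 − $38,000) × 0.01137 = $26,777 × 0.01137 = $304.45449
Hospital District: ($64,777 − $38,000) × 0.0017 = $26,777 × 0.0017 = $45.5209
Oakmont County: $64,777 × 0.009 = $582.993
Larchfield Township: ($64,777 − $38,000) × 0.0054 = $26,777 × 0.0054 = $144.5958
Ashport ISD: $64,777 × 0.01841 = $1,192.54457
Total = $2,270.10876

$2,270.11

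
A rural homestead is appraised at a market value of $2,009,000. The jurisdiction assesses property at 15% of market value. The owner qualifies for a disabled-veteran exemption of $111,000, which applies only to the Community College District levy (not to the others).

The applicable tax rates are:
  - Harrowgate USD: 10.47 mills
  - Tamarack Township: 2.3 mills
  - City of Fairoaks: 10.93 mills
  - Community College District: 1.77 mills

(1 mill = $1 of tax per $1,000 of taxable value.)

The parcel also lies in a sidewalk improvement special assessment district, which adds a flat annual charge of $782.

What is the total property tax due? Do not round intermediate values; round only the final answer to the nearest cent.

Assessed value = $2,009,000 × 0.15 = $301,350
Harrowgate USD: $301,350 × 0.01047 = $3,155.1345
Tamarack Township: $301,350 × 0.0023 = $693.105
City of Fairoaks: $301,350 × 0.01093 = $3,293.7555
Community College District: ($301,350 − $111,000) × 0.00177 = $190,350 × 0.00177 = $336.9195
Levies subtotal = $7,478.9145
Total = $7,478.9145 + $782 = $8,260.9145

$8,260.91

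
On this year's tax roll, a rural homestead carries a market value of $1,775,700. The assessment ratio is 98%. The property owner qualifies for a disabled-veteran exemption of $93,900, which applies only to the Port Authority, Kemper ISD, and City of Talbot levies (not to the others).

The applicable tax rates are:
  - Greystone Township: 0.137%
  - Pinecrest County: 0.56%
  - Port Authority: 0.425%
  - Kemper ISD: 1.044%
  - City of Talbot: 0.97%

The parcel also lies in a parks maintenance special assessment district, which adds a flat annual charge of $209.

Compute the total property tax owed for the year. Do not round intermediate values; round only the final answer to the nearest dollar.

Assessed value = $1,775,700 × 0.98 = $1,740,186
Greystone Township: $1,740,186 × 0.00137 = $2,384.05482
Pinecrest County: $1,740,186 × 0.0056 = $9,745.0416
Port Authority: ($1,740,186 − $93,900) × 0.00425 = $1,646,286 × 0.00425 = $6,996.7155
Kemper ISD: ($1,740,186 − $93,900) × 0.01044 = $1,646,286 × 0.01044 = $17,187.22584
City of Talbot: ($1,740,186 − $93,900) × 0.0097 = $1,646,286 × 0.0097 = $15,968.9742
Levies subtotal = $52,282.01196
Total = $52,282.01196 + $209 = $52,491.01196

$52,491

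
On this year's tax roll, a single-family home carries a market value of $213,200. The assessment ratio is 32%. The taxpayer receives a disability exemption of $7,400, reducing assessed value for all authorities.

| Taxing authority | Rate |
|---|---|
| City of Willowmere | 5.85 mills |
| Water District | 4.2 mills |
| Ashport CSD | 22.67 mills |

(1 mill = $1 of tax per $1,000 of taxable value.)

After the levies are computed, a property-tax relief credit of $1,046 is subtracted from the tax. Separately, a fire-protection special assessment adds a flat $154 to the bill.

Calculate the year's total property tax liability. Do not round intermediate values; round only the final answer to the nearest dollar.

Assessed value = $213,200 × 0.32 = $68,224
Taxable value = $68,224 − $7,400 = $60,824
City of Willowmere: $60,824 × 0.00585 = $355.8204
Water District: $60,824 × 0.0042 = $255.4608
Ashport CSD: $60,824 × 0.02267 = $1,378.88008
Levies subtotal = $1,990.16128
After credit = $1,990.16128 − $1,046 = $944.16128
Total = $944.16128 + $154 = $1,098.16128

$1,098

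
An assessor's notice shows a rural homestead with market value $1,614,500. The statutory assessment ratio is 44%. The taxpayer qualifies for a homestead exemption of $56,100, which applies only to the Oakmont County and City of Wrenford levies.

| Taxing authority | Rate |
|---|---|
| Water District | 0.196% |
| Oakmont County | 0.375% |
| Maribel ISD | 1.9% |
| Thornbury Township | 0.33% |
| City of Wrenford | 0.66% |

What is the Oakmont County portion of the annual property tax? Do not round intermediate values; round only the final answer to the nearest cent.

$2,453.55

Assessed value = $1,614,500 × 0.44 = $710,380
Oakmont County taxable value = $710,380 − $56,100 = $654,280
Oakmont County levy = $654,280 × 0.00375 = $2,453.55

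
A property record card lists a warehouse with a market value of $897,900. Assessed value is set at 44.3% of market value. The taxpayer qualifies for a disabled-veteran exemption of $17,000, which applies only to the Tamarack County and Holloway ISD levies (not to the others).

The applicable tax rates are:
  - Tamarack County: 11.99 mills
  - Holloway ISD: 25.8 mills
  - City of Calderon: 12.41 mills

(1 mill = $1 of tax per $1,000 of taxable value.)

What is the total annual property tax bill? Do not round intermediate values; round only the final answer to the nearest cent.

$19,325.61

Assessed value = $897,900 × 0.443 = $397,769.7
Tamarack County: ($397,769.7 − $17,000) × 0.01199 = $380,769.7 × 0.01199 = $4,565.428703
Holloway ISD: ($397,769.7 − $17,000) × 0.0258 = $380,769.7 × 0.0258 = $9,823.85826
City of Calderon: $397,769.7 × 0.01241 = $4,936.321977
Total = $19,325.60894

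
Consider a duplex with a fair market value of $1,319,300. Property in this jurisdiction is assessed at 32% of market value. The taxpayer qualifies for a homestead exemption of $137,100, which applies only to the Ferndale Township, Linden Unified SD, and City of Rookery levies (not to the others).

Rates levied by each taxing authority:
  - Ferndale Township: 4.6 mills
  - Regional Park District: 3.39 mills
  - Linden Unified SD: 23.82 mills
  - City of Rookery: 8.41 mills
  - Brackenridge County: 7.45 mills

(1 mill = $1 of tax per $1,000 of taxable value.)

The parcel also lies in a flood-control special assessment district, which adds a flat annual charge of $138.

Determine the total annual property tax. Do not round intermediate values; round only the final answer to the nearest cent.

$15,213.74

Assessed value = $1,319,300 × 0.32 = $422,176
Ferndale Township: ($422,176 − $137,100) × 0.0046 = $285,076 × 0.0046 = $1,311.3496
Regional Park District: $422,176 × 0.00339 = $1,431.17664
Linden Unified SD: ($422,176 − $137,100) × 0.02382 = $285,076 × 0.02382 = $6,790.51032
City of Rookery: ($422,176 − $137,100) × 0.00841 = $285,076 × 0.00841 = $2,397.48916
Brackenridge County: $422,176 × 0.00745 = $3,145.2112
Levies subtotal = $15,075.73692
Total = $15,075.73692 + $138 = $15,213.73692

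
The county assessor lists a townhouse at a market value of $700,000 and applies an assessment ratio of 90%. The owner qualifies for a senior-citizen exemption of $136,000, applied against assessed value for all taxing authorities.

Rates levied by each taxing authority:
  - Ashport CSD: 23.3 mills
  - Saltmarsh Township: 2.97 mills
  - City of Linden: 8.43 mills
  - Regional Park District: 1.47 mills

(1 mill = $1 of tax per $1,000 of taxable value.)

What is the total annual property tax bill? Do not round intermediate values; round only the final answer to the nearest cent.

Assessed value = $700,000 × 0.9 = $630,000
Taxable value = $630,000 − $136,000 = $494,000
Ashport CSD: $494,000 × 0.0233 = $11,510.2
Saltmarsh Township: $494,000 × 0.00297 = $1,467.18
City of Linden: $494,000 × 0.00843 = $4,164.42
Regional Park District: $494,000 × 0.00147 = $726.18
Total = $11,510.2 + $1,467.18 + $4,164.42 + $726.18 = $17,867.98

$17,867.98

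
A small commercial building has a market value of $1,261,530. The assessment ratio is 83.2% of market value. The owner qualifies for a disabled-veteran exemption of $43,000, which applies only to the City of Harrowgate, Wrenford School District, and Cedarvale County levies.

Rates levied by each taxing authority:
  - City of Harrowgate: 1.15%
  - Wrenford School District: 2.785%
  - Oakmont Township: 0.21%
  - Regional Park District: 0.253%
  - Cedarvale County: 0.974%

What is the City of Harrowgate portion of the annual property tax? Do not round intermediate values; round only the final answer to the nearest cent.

Assessed value = $1,261,530 × 0.832 = $1,049,592.96
City of Harrowgate taxable value = $1,049,592.96 − $43,000 = $1,006,592.96
City of Harrowgate levy = $1,006,592.96 × 0.0115 = $11,575.81904

$11,575.82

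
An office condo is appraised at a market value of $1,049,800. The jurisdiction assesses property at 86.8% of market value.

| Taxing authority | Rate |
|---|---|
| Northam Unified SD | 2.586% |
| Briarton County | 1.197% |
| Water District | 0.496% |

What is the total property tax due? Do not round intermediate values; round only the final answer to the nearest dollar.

Assessed value = $1,049,800 × 0.868 = $911,226.4
Northam Unified SD: $911,226.4 × 0.02586 = $23,564.314704
Briarton County: $911,226.4 × 0.01197 = $10,907.380008
Water District: $911,226.4 × 0.00496 = $4,519.682944
Total = $23,564.314704 + $10,907.380008 + $4,519.682944 = $38,991.377656

$38,991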